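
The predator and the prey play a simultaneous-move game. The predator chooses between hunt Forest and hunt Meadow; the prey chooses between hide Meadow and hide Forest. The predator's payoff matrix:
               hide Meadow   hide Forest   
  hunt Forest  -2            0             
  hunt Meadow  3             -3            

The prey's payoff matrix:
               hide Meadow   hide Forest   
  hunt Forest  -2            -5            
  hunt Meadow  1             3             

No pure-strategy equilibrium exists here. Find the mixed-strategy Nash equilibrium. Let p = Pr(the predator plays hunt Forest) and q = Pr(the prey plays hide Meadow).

p = 2/5, q = 3/8

Set the prey's expected payoff from hide Meadow equal to that from hide Forest:
  the prey's payoff to hide Meadow: p·(-2) + (1−p)·1 = -3p + 1
  the prey's payoff to hide Forest: p·(-5) + (1−p)·3 = -8p + 3
  -3p + 1 = -8p + 3  ⇒  5p = 2  ⇒  p = 2/5.
In a mixed equilibrium the predator is indifferent between hunt Forest and hunt Meadow; this condition fixes q.
  the predator's payoff to hunt Forest: q·(-2) + (1−q)·0 = -2q
  the predator's payoff to hunt Meadow: q·3 + (1−q)·(-3) = 6q - 3
  -2q = 6q - 3  ⇒  -8q = -3  ⇒  q = 3/8.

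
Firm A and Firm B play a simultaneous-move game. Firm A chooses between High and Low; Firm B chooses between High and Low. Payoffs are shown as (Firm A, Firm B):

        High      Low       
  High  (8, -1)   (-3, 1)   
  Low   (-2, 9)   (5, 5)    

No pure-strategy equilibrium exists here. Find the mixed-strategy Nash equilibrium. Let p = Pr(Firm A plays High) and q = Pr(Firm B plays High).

Firm B's indifference between High and Low determines Firm A's mixing probability p:
  Firm B's payoff to High: p·(-1) + (1−p)·9 = -10p + 9
  Firm B's payoff to Low: p·1 + (1−p)·5 = -4p + 5
  -10p + 9 = -4p + 5  ⇒  -6p = -4  ⇒  p = 2/3.
In a mixed equilibrium Firm A is indifferent between High and Low; this condition fixes q.
  Firm A's expected payoff from High: q·8 + (1−q)·(-3) = 11q - 3
  Firm A's expected payoff from Low: q·(-2) + (1−q)·5 = -7q + 5
  11q - 3 = -7q + 5  ⇒  18q = 8  ⇒  q = 4/9.

p = 2/3, q = 4/9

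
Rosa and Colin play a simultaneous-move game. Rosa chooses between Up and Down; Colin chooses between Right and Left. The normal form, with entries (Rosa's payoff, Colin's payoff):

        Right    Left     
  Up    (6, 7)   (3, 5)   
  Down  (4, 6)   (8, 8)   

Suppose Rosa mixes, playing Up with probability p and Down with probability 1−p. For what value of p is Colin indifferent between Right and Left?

For Colin to be willing to mix, Colin must be indifferent between Right and Left, which pins down Rosa's mix.
  Colin's payoff to Right: p·7 + (1−p)·6 = p + 6
  Colin's payoff to Left: p·5 + (1−p)·8 = -3p + 8
  p + 6 = -3p + 8  ⇒  4p = 2  ⇒  p = 1/2.

p = 1/2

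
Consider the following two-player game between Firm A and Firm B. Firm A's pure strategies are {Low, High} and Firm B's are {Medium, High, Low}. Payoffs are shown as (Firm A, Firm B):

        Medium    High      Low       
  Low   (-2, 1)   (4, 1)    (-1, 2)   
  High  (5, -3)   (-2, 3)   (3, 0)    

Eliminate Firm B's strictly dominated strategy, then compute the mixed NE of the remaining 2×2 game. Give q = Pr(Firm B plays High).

Firm B's strategy Medium is strictly dominated by Low: 2 > 1 and 0 > -3. Eliminate Medium.
For Firm A to be willing to mix, Firm A must be indifferent between Low and High, which pins down Firm B's mix.
  Firm A's payoff from Low: q·4 + (1−q)·(-1) = 5q - 1
  Firm A's payoff from High: q·(-2) + (1−q)·3 = -5q + 3
  5q - 1 = -5q + 3  ⇒  10q = 4  ⇒  q = 2/5.

q = 2/5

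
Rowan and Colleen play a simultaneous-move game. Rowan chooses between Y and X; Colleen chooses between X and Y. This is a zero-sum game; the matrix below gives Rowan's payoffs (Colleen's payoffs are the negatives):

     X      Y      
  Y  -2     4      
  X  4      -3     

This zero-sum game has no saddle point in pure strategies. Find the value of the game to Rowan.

v = 10/13

Set Rowan's expected payoff from Y equal to that from X:
  Rowan's payoff from Y: q·(-2) + (1−q)·4 = -6q + 4
  Rowan's payoff from X: q·4 + (1−q)·(-3) = 7q - 3
  -6q + 4 = 7q - 3  ⇒  -13q = -7  ⇒  q = 7/13.
The value is Rowan's expected payoff against this mix (using Y): (7/13)·(-2) + (6/13)·4 = 10/13.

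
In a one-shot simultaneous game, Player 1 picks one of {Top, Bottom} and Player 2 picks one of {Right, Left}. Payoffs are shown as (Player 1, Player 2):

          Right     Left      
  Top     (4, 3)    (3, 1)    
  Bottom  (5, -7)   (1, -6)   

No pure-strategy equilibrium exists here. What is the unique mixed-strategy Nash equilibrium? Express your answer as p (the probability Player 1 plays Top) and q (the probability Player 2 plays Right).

p = 1/3, q = 2/3

In a mixed equilibrium Player 2 is indifferent between Right and Left; this condition fixes p.
  Player 2's payoff from Right: p·3 + (1−p)·(-7) = 10p - 7
  Player 2's payoff from Left: p·1 + (1−p)·(-6) = 7p - 6
  10p - 7 = 7p - 6  ⇒  3p = 1  ⇒  p = 1/3.
For Player 1 to be willing to mix, Player 1 must be indifferent between Top and Bottom, which pins down Player 2's mix.
  Player 1's payoff from Top: q·4 + (1−q)·3 = q + 3
  Player 1's payoff from Bottom: q·5 + (1−q)·1 = 4q + 1
  q + 3 = 4q + 1  ⇒  -3q = -2  ⇒  q = 2/3.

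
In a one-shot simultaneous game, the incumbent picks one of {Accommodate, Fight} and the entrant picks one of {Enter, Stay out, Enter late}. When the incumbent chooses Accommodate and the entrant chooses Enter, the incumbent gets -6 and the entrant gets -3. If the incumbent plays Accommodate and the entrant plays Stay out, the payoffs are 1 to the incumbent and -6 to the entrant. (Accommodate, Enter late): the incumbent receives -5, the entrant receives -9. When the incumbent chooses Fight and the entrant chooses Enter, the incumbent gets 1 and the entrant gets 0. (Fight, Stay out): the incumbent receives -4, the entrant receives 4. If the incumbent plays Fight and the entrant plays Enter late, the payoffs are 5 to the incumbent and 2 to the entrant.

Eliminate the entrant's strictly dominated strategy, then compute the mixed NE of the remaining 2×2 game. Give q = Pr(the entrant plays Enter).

The entrant's strategy Enter late is strictly dominated by Stay out: -6 > -9 and 4 > 2. Eliminate Enter late.
Set the incumbent's expected payoff from Accommodate equal to that from Fight:
  the incumbent's expected payoff from Accommodate: q·(-6) + (1−q)·1 = -7q + 1
  the incumbent's expected payoff from Fight: q·1 + (1−q)·(-4) = 5q - 4
  -7q + 1 = 5q - 4  ⇒  -12q = -5  ⇒  q = 5/12.

q = 5/12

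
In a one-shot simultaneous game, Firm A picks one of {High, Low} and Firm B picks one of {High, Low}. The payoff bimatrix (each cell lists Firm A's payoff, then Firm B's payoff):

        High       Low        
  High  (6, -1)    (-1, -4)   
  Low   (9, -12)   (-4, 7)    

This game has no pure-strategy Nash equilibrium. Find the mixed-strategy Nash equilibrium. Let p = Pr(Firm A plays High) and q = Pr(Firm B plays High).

Set Firm B's expected payoff from High equal to that from Low:
  Firm B's payoff to High: p·(-1) + (1−p)·(-12) = 11p - 12
  Firm B's payoff to Low: p·(-4) + (1−p)·7 = -11p + 7
  11p - 12 = -11p + 7  ⇒  22p = 19  ⇒  p = 19/22.
In a mixed equilibrium Firm A is indifferent between High and Low; this condition fixes q.
  Firm A's payoff from High: q·6 + (1−q)·(-1) = 7q - 1
  Firm A's payoff from Low: q·9 + (1−q)·(-4) = 13q - 4
  7q - 1 = 13q - 4  ⇒  -6q = -3  ⇒  q = 1/2.

p = 19/22, q = 1/2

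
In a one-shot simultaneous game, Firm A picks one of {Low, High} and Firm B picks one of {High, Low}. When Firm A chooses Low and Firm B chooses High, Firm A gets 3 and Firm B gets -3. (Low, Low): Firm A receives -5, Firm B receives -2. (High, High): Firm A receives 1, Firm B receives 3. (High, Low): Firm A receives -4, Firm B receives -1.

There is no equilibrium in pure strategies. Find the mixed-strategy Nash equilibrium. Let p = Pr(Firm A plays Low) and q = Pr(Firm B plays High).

Firm A's mix must leave Firm B indifferent between High and Low.
  Firm B's expected payoff from High: p·(-3) + (1−p)·3 = -6p + 3
  Firm B's expected payoff from Low: p·(-2) + (1−p)·(-1) = -p - 1
  -6p + 3 = -p - 1  ⇒  -5p = -4  ⇒  p = 4/5.
Firm B's mix must leave Firm A indifferent between Low and High.
  Firm A's payoff from Low: q·3 + (1−q)·(-5) = 8q - 5
  Firm A's payoff from High: q·1 + (1−q)·(-4) = 5q - 4
  8q - 5 = 5q - 4  ⇒  3q = 1  ⇒  q = 1/3.

p = 4/5, q = 1/3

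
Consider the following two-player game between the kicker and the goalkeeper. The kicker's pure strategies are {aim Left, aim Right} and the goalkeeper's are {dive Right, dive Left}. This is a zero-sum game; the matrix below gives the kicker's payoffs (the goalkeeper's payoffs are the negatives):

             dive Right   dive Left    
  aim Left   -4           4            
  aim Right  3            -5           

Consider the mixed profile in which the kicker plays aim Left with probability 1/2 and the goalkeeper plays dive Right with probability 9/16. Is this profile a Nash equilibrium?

Check the goalkeeper's indifference given the kicker's mix p = 1/2:
  payoff from dive Right = 1/2; payoff from dive Left = 1/2 — equal.
Check the kicker's indifference given the goalkeeper's mix q = 9/16:
  payoff from aim Left = -1/2; payoff from aim Right = -1/2 — equal.
Both players are indifferent, so neither can profitably deviate.

Yes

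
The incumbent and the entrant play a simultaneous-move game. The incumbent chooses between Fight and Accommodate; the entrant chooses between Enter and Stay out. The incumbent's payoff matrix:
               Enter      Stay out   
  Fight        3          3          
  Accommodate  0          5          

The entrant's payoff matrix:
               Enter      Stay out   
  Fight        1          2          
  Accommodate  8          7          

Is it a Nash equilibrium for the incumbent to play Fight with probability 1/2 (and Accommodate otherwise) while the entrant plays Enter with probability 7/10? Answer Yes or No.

Given the entrant's mix q = 7/10, the incumbent's payoff from Fight is 3 but from Accommodate is 3/2. The incumbent strictly prefers Fight, so the incumbent would not mix.
So the proposed profile is not a Nash equilibrium.

No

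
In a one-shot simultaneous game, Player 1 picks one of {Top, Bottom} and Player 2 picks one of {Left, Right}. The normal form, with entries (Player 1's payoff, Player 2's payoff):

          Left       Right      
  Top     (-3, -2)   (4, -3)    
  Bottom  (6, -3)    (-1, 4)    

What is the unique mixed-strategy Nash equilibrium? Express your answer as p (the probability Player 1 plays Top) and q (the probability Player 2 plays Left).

For Player 2 to be willing to mix, Player 2 must be indifferent between Left and Right, which pins down Player 1's mix.
  Player 2's payoff from Left: p·(-2) + (1−p)·(-3) = p - 3
  Player 2's payoff from Right: p·(-3) + (1−p)·4 = -7p + 4
  p - 3 = -7p + 4  ⇒  8p = 7  ⇒  p = 7/8.
Player 2's mix must leave Player 1 indifferent between Top and Bottom.
  Player 1's payoff from Top: q·(-3) + (1−q)·4 = -7q + 4
  Player 1's payoff from Bottom: q·6 + (1−q)·(-1) = 7q - 1
  -7q + 4 = 7q - 1  ⇒  -14q = -5  ⇒  q = 5/14.

p = 7/8, q = 5/14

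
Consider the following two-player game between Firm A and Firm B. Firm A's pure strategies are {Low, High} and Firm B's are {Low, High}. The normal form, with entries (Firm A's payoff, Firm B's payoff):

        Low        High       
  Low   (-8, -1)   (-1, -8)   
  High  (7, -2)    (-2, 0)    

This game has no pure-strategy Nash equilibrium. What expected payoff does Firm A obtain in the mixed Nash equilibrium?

-23/16

Firm B's mix must leave Firm A indifferent between Low and High.
  Firm A's payoff from Low: q·(-8) + (1−q)·(-1) = -7q - 1
  Firm A's payoff from High: q·7 + (1−q)·(-2) = 9q - 2
  -7q - 1 = 9q - 2  ⇒  -16q = -1  ⇒  q = 1/16.
At equilibrium Firm A is indifferent across rows, so Firm A's payoff equals the payoff from Low: (1/16)·(-8) + (15/16)·(-1) = -23/16.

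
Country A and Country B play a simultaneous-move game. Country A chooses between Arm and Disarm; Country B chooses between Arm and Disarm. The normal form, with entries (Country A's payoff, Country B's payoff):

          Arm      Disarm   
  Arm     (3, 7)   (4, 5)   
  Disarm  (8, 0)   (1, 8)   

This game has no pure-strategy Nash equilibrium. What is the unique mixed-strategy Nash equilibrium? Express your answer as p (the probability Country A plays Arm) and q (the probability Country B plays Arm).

Country B's indifference between Arm and Disarm determines Country A's mixing probability p:
  Country B's expected payoff from Arm: p·7 + (1−p)·0 = 7p
  Country B's expected payoff from Disarm: p·5 + (1−p)·8 = -3p + 8
  7p = -3p + 8  ⇒  10p = 8  ⇒  p = 4/5.
In a mixed equilibrium Country A is indifferent between Arm and Disarm; this condition fixes q.
  Country A's payoff to Arm: q·3 + (1−q)·4 = -q + 4
  Country A's payoff to Disarm: q·8 + (1−q)·1 = 7q + 1
  -q + 4 = 7q + 1  ⇒  -8q = -3  ⇒  q = 3/8.

p = 4/5, q = 3/8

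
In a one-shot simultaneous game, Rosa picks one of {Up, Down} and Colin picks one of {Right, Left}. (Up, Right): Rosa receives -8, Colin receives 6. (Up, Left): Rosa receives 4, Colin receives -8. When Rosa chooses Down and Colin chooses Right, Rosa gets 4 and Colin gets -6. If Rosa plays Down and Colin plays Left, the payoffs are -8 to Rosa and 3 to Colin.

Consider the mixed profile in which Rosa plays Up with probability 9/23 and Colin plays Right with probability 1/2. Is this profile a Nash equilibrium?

Check Colin's indifference given Rosa's mix p = 9/23:
  payoff from Right = -30/23; payoff from Left = -30/23 — equal.
Check Rosa's indifference given Colin's mix q = 1/2:
  payoff from Up = -2; payoff from Down = -2 — equal.
Both players are indifferent, so neither can profitably deviate.

Yes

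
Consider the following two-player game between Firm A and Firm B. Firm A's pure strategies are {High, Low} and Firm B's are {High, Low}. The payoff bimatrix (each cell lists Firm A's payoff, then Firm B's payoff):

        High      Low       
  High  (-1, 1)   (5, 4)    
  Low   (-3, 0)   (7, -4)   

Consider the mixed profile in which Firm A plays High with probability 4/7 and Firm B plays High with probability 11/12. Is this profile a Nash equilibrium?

No

Given Firm B's mix q = 11/12, Firm A's payoff from High is -1/2 but from Low is -13/6. Firm A strictly prefers High, so Firm A would not mix.
So the proposed profile is not a Nash equilibrium.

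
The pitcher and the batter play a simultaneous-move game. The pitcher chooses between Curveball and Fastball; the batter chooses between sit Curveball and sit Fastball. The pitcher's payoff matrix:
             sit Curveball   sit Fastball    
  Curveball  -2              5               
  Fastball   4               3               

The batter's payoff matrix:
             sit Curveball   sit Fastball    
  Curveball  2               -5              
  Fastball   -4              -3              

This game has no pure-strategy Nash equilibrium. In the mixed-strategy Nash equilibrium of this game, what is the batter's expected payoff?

The pitcher's mix must leave the batter indifferent between sit Curveball and sit Fastball.
  the batter's expected payoff from sit Curveball: p·2 + (1−p)·(-4) = 6p - 4
  the batter's expected payoff from sit Fastball: p·(-5) + (1−p)·(-3) = -2p - 3
  6p - 4 = -2p - 3  ⇒  8p = 1  ⇒  p = 1/8.
At equilibrium the batter is indifferent across columns, so the batter's payoff equals the payoff from sit Curveball: (1/8)·2 + (7/8)·(-4) = -13/4.

-13/4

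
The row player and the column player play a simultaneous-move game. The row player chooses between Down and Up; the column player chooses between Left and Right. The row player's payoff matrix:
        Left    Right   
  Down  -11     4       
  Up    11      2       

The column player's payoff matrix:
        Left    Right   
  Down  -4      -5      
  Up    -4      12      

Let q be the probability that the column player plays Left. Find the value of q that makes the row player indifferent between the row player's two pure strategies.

q = 1/12

Set the row player's expected payoff from Down equal to that from Up:
  the row player's payoff to Down: q·(-11) + (1−q)·4 = -15q + 4
  the row player's payoff to Up: q·11 + (1−q)·2 = 9q + 2
  -15q + 4 = 9q + 2  ⇒  -24q = -2  ⇒  q = 1/12.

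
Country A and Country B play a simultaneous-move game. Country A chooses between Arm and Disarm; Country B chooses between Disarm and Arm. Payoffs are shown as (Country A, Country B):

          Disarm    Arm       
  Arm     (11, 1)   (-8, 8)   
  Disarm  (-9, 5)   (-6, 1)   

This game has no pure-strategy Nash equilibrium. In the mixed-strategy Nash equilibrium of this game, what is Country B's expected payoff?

39/11

Country A's mix must leave Country B indifferent between Disarm and Arm.
  Country B's expected payoff from Disarm: p·1 + (1−p)·5 = -4p + 5
  Country B's expected payoff from Arm: p·8 + (1−p)·1 = 7p + 1
  -4p + 5 = 7p + 1  ⇒  -11p = -4  ⇒  p = 4/11.
At equilibrium Country B is indifferent across columns, so Country B's payoff equals the payoff from Disarm: (4/11)·1 + (7/11)·5 = 39/11.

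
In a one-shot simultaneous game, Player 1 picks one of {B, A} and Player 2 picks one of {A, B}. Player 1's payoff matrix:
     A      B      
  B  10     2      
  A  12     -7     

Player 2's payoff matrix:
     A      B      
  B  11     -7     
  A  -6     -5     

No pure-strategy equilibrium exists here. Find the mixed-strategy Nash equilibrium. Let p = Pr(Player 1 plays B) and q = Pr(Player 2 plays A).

Player 2's indifference between A and B determines Player 1's mixing probability p:
  Player 2's payoff to A: p·11 + (1−p)·(-6) = 17p - 6
  Player 2's payoff to B: p·(-7) + (1−p)·(-5) = -2p - 5
  17p - 6 = -2p - 5  ⇒  19p = 1  ⇒  p = 1/19.
For Player 1 to be willing to mix, Player 1 must be indifferent between B and A, which pins down Player 2's mix.
  Player 1's payoff from B: q·10 + (1−q)·2 = 8q + 2
  Player 1's payoff from A: q·12 + (1−q)·(-7) = 19q - 7
  8q + 2 = 19q - 7  ⇒  -11q = -9  ⇒  q = 9/11.

p = 1/19, q = 9/11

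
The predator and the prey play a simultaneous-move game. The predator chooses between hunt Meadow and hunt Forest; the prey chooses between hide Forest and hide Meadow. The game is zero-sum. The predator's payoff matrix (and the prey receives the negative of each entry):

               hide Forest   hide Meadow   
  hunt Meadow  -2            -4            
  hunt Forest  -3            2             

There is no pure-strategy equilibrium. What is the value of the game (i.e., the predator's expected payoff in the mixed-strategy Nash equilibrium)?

v = -16/7

The prey's mix must leave the predator indifferent between hunt Meadow and hunt Forest.
  the predator's payoff to hunt Meadow: q·(-2) + (1−q)·(-4) = 2q - 4
  the predator's payoff to hunt Forest: q·(-3) + (1−q)·2 = -5q + 2
  2q - 4 = -5q + 2  ⇒  7q = 6  ⇒  q = 6/7.
The value is the predator's expected payoff against this mix (using hunt Meadow): (6/7)·(-2) + (1/7)·(-4) = -16/7.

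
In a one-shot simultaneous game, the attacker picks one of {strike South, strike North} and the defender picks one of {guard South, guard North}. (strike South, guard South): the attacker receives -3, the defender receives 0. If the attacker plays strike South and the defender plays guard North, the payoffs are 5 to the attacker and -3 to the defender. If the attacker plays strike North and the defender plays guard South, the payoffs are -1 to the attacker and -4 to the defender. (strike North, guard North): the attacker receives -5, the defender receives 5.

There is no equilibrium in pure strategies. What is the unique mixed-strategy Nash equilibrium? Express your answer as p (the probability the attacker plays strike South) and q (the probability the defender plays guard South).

Set the defender's expected payoff from guard South equal to that from guard North:
  the defender's payoff to guard South: p·0 + (1−p)·(-4) = 4p - 4
  the defender's payoff to guard North: p·(-3) + (1−p)·5 = -8p + 5
  4p - 4 = -8p + 5  ⇒  12p = 9  ⇒  p = 3/4.
In a mixed equilibrium the attacker is indifferent between strike South and strike North; this condition fixes q.
  the attacker's payoff to strike South: q·(-3) + (1−q)·5 = -8q + 5
  the attacker's payoff to strike North: q·(-1) + (1−q)·(-5) = 4q - 5
  -8q + 5 = 4q - 5  ⇒  -12q = -10  ⇒  q = 5/6.

p = 3/4, q = 5/6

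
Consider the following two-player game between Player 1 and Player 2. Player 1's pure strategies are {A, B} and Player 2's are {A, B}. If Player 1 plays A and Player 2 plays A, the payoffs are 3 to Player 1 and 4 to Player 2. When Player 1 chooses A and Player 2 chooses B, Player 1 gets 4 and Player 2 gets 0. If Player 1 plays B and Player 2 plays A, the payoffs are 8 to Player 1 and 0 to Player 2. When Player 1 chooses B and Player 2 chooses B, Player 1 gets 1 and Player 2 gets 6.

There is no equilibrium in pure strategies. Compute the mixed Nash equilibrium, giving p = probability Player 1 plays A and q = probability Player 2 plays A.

Player 1's mix must leave Player 2 indifferent between A and B.
  Player 2's payoff from A: p·4 + (1−p)·0 = 4p
  Player 2's payoff from B: p·0 + (1−p)·6 = -6p + 6
  4p = -6p + 6  ⇒  10p = 6  ⇒  p = 3/5.
Player 1's indifference between A and B determines Player 2's mixing probability q:
  Player 1's payoff to A: q·3 + (1−q)·4 = -q + 4
  Player 1's payoff to B: q·8 + (1−q)·1 = 7q + 1
  -q + 4 = 7q + 1  ⇒  -8q = -3  ⇒  q = 3/8.

p = 3/5, q = 3/8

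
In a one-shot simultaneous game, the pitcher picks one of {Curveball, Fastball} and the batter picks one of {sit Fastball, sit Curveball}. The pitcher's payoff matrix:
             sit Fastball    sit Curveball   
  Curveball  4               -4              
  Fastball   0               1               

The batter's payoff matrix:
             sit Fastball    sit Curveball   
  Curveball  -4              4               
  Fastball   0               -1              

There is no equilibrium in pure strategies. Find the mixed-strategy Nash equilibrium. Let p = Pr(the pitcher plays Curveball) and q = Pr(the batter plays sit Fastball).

p = 1/9, q = 5/9

Set the batter's expected payoff from sit Fastball equal to that from sit Curveball:
  the batter's payoff to sit Fastball: p·(-4) + (1−p)·0 = -4p
  the batter's payoff to sit Curveball: p·4 + (1−p)·(-1) = 5p - 1
  -4p = 5p - 1  ⇒  -9p = -1  ⇒  p = 1/9.
Set the pitcher's expected payoff from Curveball equal to that from Fastball:
  the pitcher's payoff to Curveball: q·4 + (1−q)·(-4) = 8q - 4
  the pitcher's payoff to Fastball: q·0 + (1−q)·1 = -q + 1
  8q - 4 = -q + 1  ⇒  9q = 5  ⇒  q = 5/9.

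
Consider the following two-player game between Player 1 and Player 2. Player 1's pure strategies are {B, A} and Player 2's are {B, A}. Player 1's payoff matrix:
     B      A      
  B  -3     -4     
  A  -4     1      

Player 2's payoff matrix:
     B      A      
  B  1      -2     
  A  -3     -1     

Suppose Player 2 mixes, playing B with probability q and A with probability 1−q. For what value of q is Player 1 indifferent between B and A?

Set Player 1's expected payoff from B equal to that from A:
  Player 1's payoff to B: q·(-3) + (1−q)·(-4) = q - 4
  Player 1's payoff to A: q·(-4) + (1−q)·1 = -5q + 1
  q - 4 = -5q + 1  ⇒  6q = 5  ⇒  q = 5/6.

q = 5/6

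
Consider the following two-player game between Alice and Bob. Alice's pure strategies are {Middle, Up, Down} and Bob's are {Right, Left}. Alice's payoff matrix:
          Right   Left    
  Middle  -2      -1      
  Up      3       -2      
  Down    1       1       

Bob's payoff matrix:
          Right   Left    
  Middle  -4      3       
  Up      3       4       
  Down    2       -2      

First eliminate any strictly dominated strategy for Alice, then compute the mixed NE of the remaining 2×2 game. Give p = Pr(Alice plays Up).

Alice's strategy Middle is strictly dominated by Down: 1 > -2 and 1 > -1. Eliminate Middle.
Alice's mix must leave Bob indifferent between Right and Left.
  Bob's payoff to Right: p·3 + (1−p)·2 = p + 2
  Bob's payoff to Left: p·4 + (1−p)·(-2) = 6p - 2
  p + 2 = 6p - 2  ⇒  -5p = -4  ⇒  p = 4/5.

p = 4/5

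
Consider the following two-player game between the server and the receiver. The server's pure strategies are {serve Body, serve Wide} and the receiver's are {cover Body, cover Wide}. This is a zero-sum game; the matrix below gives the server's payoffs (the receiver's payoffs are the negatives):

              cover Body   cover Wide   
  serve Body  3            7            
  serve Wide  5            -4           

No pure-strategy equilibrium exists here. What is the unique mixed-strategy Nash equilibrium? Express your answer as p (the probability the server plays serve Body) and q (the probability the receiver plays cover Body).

The server's mix must leave the receiver indifferent between cover Body and cover Wide.
  the receiver's payoff to cover Body: p·(-3) + (1−p)·(-5) = 2p - 5
  the receiver's payoff to cover Wide: p·(-7) + (1−p)·4 = -11p + 4
  2p - 5 = -11p + 4  ⇒  13p = 9  ⇒  p = 9/13.
For the server to be willing to mix, the server must be indifferent between serve Body and serve Wide, which pins down the receiver's mix.
  the server's payoff from serve Body: q·3 + (1−q)·7 = -4q + 7
  the server's payoff from serve Wide: q·5 + (1−q)·(-4) = 9q - 4
  -4q + 7 = 9q - 4  ⇒  -13q = -11  ⇒  q = 11/13.

p = 9/13, q = 11/13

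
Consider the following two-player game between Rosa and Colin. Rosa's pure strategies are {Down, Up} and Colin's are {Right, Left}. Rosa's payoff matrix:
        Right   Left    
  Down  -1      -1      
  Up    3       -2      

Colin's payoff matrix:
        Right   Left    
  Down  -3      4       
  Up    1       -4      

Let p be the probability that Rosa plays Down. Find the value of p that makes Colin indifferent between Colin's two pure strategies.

Rosa's mix must leave Colin indifferent between Right and Left.
  Colin's expected payoff from Right: p·(-3) + (1−p)·1 = -4p + 1
  Colin's expected payoff from Left: p·4 + (1−p)·(-4) = 8p - 4
  -4p + 1 = 8p - 4  ⇒  -12p = -5  ⇒  p = 5/12.

p = 5/12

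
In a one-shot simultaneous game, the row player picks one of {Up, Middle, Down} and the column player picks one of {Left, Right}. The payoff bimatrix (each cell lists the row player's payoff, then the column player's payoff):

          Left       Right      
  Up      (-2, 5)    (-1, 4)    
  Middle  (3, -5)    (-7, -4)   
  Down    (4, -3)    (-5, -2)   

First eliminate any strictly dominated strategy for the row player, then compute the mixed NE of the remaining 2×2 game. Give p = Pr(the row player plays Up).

p = 1/2

The row player's strategy Middle is strictly dominated by Down: 4 > 3 and -5 > -7. Eliminate Middle.
For the column player to be willing to mix, the column player must be indifferent between Left and Right, which pins down the row player's mix.
  the column player's expected payoff from Left: p·5 + (1−p)·(-3) = 8p - 3
  the column player's expected payoff from Right: p·4 + (1−p)·(-2) = 6p - 2
  8p - 3 = 6p - 2  ⇒  2p = 1  ⇒  p = 1/2.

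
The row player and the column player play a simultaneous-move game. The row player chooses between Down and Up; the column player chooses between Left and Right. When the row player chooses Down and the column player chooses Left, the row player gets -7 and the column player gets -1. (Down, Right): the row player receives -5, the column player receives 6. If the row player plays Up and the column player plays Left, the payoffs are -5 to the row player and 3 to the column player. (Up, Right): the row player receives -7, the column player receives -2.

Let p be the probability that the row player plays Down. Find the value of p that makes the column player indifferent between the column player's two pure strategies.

The row player's mix must leave the column player indifferent between Left and Right.
  the column player's payoff from Left: p·(-1) + (1−p)·3 = -4p + 3
  the column player's payoff from Right: p·6 + (1−p)·(-2) = 8p - 2
  -4p + 3 = 8p - 2  ⇒  -12p = -5  ⇒  p = 5/12.

p = 5/12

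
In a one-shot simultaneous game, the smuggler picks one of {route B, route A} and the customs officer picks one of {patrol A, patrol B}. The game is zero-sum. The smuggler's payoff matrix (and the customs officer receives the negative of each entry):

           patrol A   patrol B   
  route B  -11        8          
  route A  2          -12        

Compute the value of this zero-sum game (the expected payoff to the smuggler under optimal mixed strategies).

v = -116/33

The smuggler's indifference between route B and route A determines the customs officer's mixing probability q:
  the smuggler's payoff from route B: q·(-11) + (1−q)·8 = -19q + 8
  the smuggler's payoff from route A: q·2 + (1−q)·(-12) = 14q - 12
  -19q + 8 = 14q - 12  ⇒  -33q = -20  ⇒  q = 20/33.
The value is the smuggler's expected payoff against this mix (using route B): (20/33)·(-11) + (13/33)·8 = -116/33.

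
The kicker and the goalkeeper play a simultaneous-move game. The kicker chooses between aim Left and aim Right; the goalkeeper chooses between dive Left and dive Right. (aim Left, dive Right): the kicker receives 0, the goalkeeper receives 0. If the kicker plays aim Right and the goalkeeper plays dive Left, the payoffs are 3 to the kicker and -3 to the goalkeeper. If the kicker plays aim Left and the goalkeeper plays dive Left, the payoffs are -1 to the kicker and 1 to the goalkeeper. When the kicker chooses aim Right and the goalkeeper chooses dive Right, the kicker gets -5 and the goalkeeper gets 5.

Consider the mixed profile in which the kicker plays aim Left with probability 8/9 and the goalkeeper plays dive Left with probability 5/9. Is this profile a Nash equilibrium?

Yes

Check the goalkeeper's indifference given the kicker's mix p = 8/9:
  payoff from dive Left = 5/9; payoff from dive Right = 5/9 — equal.
Check the kicker's indifference given the goalkeeper's mix q = 5/9:
  payoff from aim Left = -5/9; payoff from aim Right = -5/9 — equal.
Both players are indifferent, so neither can profitably deviate.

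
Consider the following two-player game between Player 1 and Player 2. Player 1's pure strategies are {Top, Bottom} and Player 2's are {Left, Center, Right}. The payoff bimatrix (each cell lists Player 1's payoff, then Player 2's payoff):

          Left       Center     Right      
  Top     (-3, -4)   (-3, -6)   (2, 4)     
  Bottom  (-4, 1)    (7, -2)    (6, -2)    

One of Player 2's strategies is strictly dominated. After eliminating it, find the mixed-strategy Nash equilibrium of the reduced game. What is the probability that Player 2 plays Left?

q = 4/5

Player 2's strategy Center is strictly dominated by Left: -4 > -6 and 1 > -2. Eliminate Center.
Player 1's indifference between Top and Bottom determines Player 2's mixing probability q:
  Player 1's payoff to Top: q·(-3) + (1−q)·2 = -5q + 2
  Player 1's payoff to Bottom: q·(-4) + (1−q)·6 = -10q + 6
  -5q + 2 = -10q + 6  ⇒  5q = 4  ⇒  q = 4/5.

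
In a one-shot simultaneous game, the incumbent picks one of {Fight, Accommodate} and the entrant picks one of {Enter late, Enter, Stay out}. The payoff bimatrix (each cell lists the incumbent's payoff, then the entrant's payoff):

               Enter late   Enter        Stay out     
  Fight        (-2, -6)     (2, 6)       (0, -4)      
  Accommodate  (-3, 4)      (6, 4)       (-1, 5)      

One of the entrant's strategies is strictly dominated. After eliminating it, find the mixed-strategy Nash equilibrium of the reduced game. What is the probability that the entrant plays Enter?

The entrant's strategy Enter late is strictly dominated by Stay out: -4 > -6 and 5 > 4. Eliminate Enter late.
Set the incumbent's expected payoff from Fight equal to that from Accommodate:
  the incumbent's expected payoff from Fight: q·2 + (1−q)·0 = 2q
  the incumbent's expected payoff from Accommodate: q·6 + (1−q)·(-1) = 7q - 1
  2q = 7q - 1  ⇒  -5q = -1  ⇒  q = 1/5.

q = 1/5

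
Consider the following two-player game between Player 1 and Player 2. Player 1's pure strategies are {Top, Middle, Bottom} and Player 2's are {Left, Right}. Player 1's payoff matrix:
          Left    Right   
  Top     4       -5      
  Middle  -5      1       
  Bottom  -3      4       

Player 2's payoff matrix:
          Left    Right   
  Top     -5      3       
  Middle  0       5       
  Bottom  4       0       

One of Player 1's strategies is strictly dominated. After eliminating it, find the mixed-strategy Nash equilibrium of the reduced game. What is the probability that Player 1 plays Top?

p = 1/3

Player 1's strategy Middle is strictly dominated by Bottom: -3 > -5 and 4 > 1. Eliminate Middle.
Set Player 2's expected payoff from Left equal to that from Right:
  Player 2's expected payoff from Left: p·(-5) + (1−p)·4 = -9p + 4
  Player 2's expected payoff from Right: p·3 + (1−p)·0 = 3p
  -9p + 4 = 3p  ⇒  -12p = -4  ⇒  p = 1/3.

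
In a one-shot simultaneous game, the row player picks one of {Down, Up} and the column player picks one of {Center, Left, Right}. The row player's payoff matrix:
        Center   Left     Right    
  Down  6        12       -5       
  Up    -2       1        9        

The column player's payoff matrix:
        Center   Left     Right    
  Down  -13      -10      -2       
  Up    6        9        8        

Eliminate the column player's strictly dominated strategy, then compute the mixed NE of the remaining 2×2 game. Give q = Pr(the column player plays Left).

The column player's strategy Center is strictly dominated by Left: -10 > -13 and 9 > 6. Eliminate Center.
Set the row player's expected payoff from Down equal to that from Up:
  the row player's payoff to Down: q·12 + (1−q)·(-5) = 17q - 5
  the row player's payoff to Up: q·1 + (1−q)·9 = -8q + 9
  17q - 5 = -8q + 9  ⇒  25q = 14  ⇒  q = 14/25.

q = 14/25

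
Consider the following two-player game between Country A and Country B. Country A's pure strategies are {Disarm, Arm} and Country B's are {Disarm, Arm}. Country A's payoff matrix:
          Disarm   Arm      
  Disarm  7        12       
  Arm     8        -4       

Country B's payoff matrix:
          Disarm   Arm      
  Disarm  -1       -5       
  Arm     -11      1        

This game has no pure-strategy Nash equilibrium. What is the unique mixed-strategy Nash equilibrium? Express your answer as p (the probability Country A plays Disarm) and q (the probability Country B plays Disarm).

Country B's indifference between Disarm and Arm determines Country A's mixing probability p:
  Country B's payoff to Disarm: p·(-1) + (1−p)·(-11) = 10p - 11
  Country B's payoff to Arm: p·(-5) + (1−p)·1 = -6p + 1
  10p - 11 = -6p + 1  ⇒  16p = 12  ⇒  p = 3/4.
In a mixed equilibrium Country A is indifferent between Disarm and Arm; this condition fixes q.
  Country A's expected payoff from Disarm: q·7 + (1−q)·12 = -5q + 12
  Country A's expected payoff from Arm: q·8 + (1−q)·(-4) = 12q - 4
  -5q + 12 = 12q - 4  ⇒  -17q = -16  ⇒  q = 16/17.

p = 3/4, q = 16/17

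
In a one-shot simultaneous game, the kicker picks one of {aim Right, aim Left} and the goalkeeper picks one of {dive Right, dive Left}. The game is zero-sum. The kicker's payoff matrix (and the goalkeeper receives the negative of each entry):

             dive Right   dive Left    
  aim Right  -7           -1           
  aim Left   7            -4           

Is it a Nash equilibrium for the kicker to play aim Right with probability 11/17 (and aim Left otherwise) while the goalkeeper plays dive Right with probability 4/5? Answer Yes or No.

No

Given the goalkeeper's mix q = 4/5, the kicker's payoff from aim Right is -29/5 but from aim Left is 24/5. The kicker strictly prefers aim Left, so the kicker would not mix.
So the proposed profile is not a Nash equilibrium.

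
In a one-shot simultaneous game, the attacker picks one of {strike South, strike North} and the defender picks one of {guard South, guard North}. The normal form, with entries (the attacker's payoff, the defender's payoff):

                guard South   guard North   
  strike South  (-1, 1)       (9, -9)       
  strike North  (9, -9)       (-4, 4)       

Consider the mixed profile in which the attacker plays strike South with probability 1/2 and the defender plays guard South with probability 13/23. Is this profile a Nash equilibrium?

Given the attacker's mix p = 1/2, the defender's payoff from guard South is -4 but from guard North is -5/2. The defender strictly prefers guard North, so the defender would not mix.
So the proposed profile is not a Nash equilibrium.

No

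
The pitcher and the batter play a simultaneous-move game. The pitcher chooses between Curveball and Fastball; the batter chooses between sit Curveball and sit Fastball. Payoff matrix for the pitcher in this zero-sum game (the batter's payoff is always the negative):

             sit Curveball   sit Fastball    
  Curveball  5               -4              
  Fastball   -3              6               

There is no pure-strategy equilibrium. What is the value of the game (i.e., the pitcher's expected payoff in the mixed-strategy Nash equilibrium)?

Set the pitcher's expected payoff from Curveball equal to that from Fastball:
  the pitcher's payoff from Curveball: q·5 + (1−q)·(-4) = 9q - 4
  the pitcher's payoff from Fastball: q·(-3) + (1−q)·6 = -9q + 6
  9q - 4 = -9q + 6  ⇒  18q = 10  ⇒  q = 5/9.
The value is the pitcher's expected payoff against this mix (using Curveball): (5/9)·5 + (4/9)·(-4) = 1.

v = 1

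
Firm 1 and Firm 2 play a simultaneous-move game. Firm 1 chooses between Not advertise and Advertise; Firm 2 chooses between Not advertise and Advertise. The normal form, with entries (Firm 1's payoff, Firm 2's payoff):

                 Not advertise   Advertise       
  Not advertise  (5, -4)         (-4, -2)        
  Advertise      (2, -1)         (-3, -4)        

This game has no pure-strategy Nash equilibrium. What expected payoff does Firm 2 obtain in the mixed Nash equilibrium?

In a mixed equilibrium Firm 2 is indifferent between Not advertise and Advertise; this condition fixes p.
  Firm 2's payoff from Not advertise: p·(-4) + (1−p)·(-1) = -3p - 1
  Firm 2's payoff from Advertise: p·(-2) + (1−p)·(-4) = 2p - 4
  -3p - 1 = 2p - 4  ⇒  -5p = -3  ⇒  p = 3/5.
At equilibrium Firm 2 is indifferent across columns, so Firm 2's payoff equals the payoff from Not advertise: (3/5)·(-4) + (2/5)·(-1) = -14/5.

-14/5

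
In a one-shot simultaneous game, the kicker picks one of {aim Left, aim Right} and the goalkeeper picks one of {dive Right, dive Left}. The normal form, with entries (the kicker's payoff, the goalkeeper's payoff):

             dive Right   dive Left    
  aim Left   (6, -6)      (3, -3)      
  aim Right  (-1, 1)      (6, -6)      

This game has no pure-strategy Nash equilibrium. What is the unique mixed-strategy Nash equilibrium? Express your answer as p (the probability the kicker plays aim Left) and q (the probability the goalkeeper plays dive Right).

The goalkeeper's indifference between dive Right and dive Left determines the kicker's mixing probability p:
  the goalkeeper's payoff from dive Right: p·(-6) + (1−p)·1 = -7p + 1
  the goalkeeper's payoff from dive Left: p·(-3) + (1−p)·(-6) = 3p - 6
  -7p + 1 = 3p - 6  ⇒  -10p = -7  ⇒  p = 7/10.
The kicker's indifference between aim Left and aim Right determines the goalkeeper's mixing probability q:
  the kicker's payoff from aim Left: q·6 + (1−q)·3 = 3q + 3
  the kicker's payoff from aim Right: q·(-1) + (1−q)·6 = -7q + 6
  3q + 3 = -7q + 6  ⇒  10q = 3  ⇒  q = 3/10.

p = 7/10, q = 3/10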